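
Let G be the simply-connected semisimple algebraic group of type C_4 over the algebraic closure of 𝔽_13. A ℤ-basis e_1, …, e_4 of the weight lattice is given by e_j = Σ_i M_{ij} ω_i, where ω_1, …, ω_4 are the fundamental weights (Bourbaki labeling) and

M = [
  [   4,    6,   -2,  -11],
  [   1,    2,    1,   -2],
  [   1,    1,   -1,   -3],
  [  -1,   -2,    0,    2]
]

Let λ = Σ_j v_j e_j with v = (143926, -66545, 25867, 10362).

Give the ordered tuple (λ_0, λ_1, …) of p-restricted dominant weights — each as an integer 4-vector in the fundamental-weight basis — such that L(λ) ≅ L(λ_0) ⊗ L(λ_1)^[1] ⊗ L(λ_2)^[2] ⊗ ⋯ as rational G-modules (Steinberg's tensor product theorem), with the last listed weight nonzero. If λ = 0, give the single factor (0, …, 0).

In the fundamental-weight basis, λ has coordinates c = M·v (v = (143926, -66545, 25867, 10362)):
  c_1 = 4·143926 + (6)·(-66545) + (-2)·(25867) + (-11)·(10362) = 10718
  c_2 = 1·143926 + (2)·(-66545) + 1·25867 + (-2)·(10362) = 15979
  c_3 = 1·143926 + (1)·(-66545) + (-1)·(25867) + (-3)·(10362) = 20428
  c_4 = (-1)·(143926) + (-2)·(-66545) + 0·25867 + 2·10362 = 9888
Expand coordinatewise in base 13:
  c_1 = 10718 = 6·13^0 + 5·13^1 + 11·13^2 + 4·13^3
  c_2 = 15979 = 2·13^0 + 7·13^1 + 3·13^2 + 7·13^3
  c_3 = 20428 = 5·13^0 + 11·13^1 + 3·13^2 + 9·13^3
  c_4 = 9888 = 8·13^0 + 6·13^1 + 6·13^2 + 4·13^3
Factor λ_0 = (6, 2, 5, 8)
Factor λ_1 = (5, 7, 11, 6)
Factor λ_2 = (11, 3, 3, 6)
Factor λ_3 = (4, 7, 9, 4)

((6, 2, 5, 8), (5, 7, 11, 6), (11, 3, 3, 6), (4, 7, 9, 4))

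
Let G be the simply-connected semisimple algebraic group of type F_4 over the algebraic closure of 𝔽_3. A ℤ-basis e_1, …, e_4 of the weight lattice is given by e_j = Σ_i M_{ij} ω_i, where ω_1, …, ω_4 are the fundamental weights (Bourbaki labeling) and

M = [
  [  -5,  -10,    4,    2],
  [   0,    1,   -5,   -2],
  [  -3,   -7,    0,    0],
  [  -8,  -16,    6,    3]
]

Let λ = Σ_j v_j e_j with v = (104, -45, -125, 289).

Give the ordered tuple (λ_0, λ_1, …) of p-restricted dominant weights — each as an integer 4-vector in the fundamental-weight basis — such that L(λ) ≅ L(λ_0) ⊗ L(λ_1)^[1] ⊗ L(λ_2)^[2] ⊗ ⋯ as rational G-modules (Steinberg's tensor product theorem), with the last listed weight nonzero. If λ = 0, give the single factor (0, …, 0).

Change of basis e → ω: c = M·v where v = (104, -45, -125, 289):
  c_1 = (-5)·(104) + (-10)·(-45) + (4)·(-125) + (2)·(289) = 8
  c_2 = (0)·(104) + (1)·(-45) + (-5)·(-125) + (-2)·(289) = 2
  c_3 = (-3)·(104) + (-7)·(-45) + (0)·(-125) + (0)·(289) = 3
  c_4 = (-8)·(104) + (-16)·(-45) + (6)·(-125) + (3)·(289) = 5
Expand coordinatewise in base 3:
  c_1 = 8 = 2·3^0 + 2·3^1
  c_2 = 2 = 2·3^0
  c_3 = 3 = 0·3^0 + 1·3^1
  c_4 = 5 = 2·3^0 + 1·3^1
Factor λ_0 = (2, 2, 0, 2)
Factor λ_1 = (2, 0, 1, 1)

((2, 2, 0, 2), (2, 0, 1, 1))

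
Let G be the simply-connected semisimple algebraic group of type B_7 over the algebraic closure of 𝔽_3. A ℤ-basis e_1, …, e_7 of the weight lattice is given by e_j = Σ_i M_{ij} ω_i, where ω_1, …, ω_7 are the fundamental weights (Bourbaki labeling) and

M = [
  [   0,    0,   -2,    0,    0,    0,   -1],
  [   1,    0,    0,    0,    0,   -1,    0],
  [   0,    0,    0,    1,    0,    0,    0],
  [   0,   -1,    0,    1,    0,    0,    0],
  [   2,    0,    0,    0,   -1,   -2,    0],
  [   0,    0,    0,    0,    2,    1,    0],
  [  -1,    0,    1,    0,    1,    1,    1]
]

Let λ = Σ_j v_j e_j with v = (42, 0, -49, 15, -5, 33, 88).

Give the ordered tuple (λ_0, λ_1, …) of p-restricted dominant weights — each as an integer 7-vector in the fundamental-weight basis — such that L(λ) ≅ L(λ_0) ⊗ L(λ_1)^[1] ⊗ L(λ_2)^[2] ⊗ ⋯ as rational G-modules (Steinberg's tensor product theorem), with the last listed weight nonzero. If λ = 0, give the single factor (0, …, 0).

((1, 0, 0, 0, 2, 2, 1), (0, 0, 2, 2, 1, 1, 2), (1, 1, 1, 1, 2, 2, 2))

In the fundamental-weight basis, λ has coordinates c = M·v (v = (42, 0, -49, 15, -5, 33, 88)):
  c_1 = 0·42 + 0·0 + (-2)·(-49) + 0·15 + (0)·(-5) + 0·33 + (-1)·(88) = 10
  c_2 = 1·42 + 0·0 + (0)·(-49) + 0·15 + (0)·(-5) + (-1)·(33) + 0·88 = 9
  c_3 = 0·42 + 0·0 + (0)·(-49) + 1·15 + (0)·(-5) + 0·33 + 0·88 = 15
  c_4 = 0·42 + (-1)·(0) + (0)·(-49) + 1·15 + (0)·(-5) + 0·33 + 0·88 = 15
  c_5 = 2·42 + 0·0 + (0)·(-49) + 0·15 + (-1)·(-5) + (-2)·(33) + 0·88 = 23
  c_6 = 0·42 + 0·0 + (0)·(-49) + 0·15 + (2)·(-5) + 1·33 + 0·88 = 23
  c_7 = (-1)·(42) + 0·0 + (1)·(-49) + 0·15 + (1)·(-5) + 1·33 + 1·88 = 25
Expand coordinatewise in base 3:
  c_1 = 10 = 1·3^0 + 0·3^1 + 1·3^2
  c_2 = 9 = 0·3^0 + 0·3^1 + 1·3^2
  c_3 = 15 = 0·3^0 + 2·3^1 + 1·3^2
  c_4 = 15 = 0·3^0 + 2·3^1 + 1·3^2
  c_5 = 23 = 2·3^0 + 1·3^1 + 2·3^2
  c_6 = 23 = 2·3^0 + 1·3^1 + 2·3^2
  c_7 = 25 = 1·3^0 + 2·3^1 + 2·3^2
Factor λ_0 = (1, 0, 0, 0, 2, 2, 1)
Factor λ_1 = (0, 0, 2, 2, 1, 1, 2)
Factor λ_2 = (1, 1, 1, 1, 2, 2, 2)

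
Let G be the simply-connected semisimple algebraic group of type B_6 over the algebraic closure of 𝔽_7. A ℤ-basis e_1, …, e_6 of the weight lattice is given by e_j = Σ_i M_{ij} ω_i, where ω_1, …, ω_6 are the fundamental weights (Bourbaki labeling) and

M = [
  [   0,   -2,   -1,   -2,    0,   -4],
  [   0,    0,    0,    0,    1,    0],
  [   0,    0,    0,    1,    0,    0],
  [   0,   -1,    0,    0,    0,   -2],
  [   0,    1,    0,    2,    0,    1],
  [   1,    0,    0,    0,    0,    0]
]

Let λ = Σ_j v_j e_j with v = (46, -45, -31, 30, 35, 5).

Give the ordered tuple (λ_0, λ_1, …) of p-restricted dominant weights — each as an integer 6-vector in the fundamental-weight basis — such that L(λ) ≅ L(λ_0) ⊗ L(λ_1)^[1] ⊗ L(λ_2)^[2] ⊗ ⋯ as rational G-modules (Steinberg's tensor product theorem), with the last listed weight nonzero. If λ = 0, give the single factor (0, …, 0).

In the fundamental-weight basis, λ has coordinates c = M·v (v = (46, -45, -31, 30, 35, 5)):
  c_1 = 0*46 + -2*-45 + -1*-31 + -2*30 + 0*35 + -4*5 = 41
  c_2 = 0*46 + 0*-45 + 0*-31 + 0*30 + 1*35 + 0*5 = 35
  c_3 = 0*46 + 0*-45 + 0*-31 + 1*30 + 0*35 + 0*5 = 30
  c_4 = 0*46 + -1*-45 + 0*-31 + 0*30 + 0*35 + -2*5 = 35
  c_5 = 0*46 + 1*-45 + 0*-31 + 2*30 + 0*35 + 1*5 = 20
  c_6 = 1*46 + 0*-45 + 0*-31 + 0*30 + 0*35 + 0*5 = 46
p = 7; digits c_i = Σ_j d_{ij}·7^j, 0 ≤ d_{ij} < 7:
  c_1 = 41 = 6·7^0 + 5·7^1
  c_2 = 35 = 0·7^0 + 5·7^1
  c_3 = 30 = 2·7^0 + 4·7^1
  c_4 = 35 = 0·7^0 + 5·7^1
  c_5 = 20 = 6·7^0 + 2·7^1
  c_6 = 46 = 4·7^0 + 6·7^1
λ_0 = (6, 0, 2, 0, 6, 4)
λ_1 = (5, 5, 4, 5, 2, 6)

((6, 0, 2, 0, 6, 4), (5, 5, 4, 5, 2, 6))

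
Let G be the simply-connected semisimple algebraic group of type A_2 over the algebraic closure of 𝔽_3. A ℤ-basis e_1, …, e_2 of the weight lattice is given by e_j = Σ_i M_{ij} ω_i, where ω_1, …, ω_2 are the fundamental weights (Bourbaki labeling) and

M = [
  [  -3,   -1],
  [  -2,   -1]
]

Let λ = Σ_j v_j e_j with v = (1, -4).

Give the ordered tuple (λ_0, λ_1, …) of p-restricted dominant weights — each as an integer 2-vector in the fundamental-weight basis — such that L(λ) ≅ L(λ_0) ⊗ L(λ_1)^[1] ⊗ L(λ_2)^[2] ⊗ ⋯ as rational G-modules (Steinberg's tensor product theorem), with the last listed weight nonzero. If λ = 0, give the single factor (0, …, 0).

Change of basis e → ω: c = M·v where v = (1, -4):
  c_1 = (-3)·(1) + (-1)·(-4) = 1
  c_2 = (-2)·(1) + (-1)·(-4) = 2
Expand coordinatewise in base 3:
  c_1 = 1 = 1·3^0
  c_2 = 2 = 2·3^0
Factor λ_0 = (1, 2)

((1, 2),)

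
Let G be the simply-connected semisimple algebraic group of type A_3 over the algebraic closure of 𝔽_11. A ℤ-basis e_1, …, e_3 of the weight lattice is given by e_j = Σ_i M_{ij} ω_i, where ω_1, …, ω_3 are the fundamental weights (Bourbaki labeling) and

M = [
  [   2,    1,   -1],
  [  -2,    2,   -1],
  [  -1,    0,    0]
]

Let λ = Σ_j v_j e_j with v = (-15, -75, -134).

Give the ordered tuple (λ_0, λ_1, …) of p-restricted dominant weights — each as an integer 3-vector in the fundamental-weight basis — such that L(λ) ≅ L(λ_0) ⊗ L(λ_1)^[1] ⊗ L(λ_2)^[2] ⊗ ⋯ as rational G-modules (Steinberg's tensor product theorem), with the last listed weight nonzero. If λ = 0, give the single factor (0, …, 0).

((7, 3, 4), (2, 1, 1))

ω-coordinates c = M·v, v = (-15, -75, -134):
  c_1 = (2)·(-15) + (1)·(-75) + (-1)·(-134) = 29
  c_2 = (-2)·(-15) + (2)·(-75) + (-1)·(-134) = 14
  c_3 = (-1)·(-15) + (0)·(-75) + (0)·(-134) = 15
p = 11; digits c_i = Σ_j d_{ij}·11^j, 0 ≤ d_{ij} < 11:
  c_1 = 29 = 7·11^0 + 2·11^1
  c_2 = 14 = 3·11^0 + 1·11^1
  c_3 = 15 = 4·11^0 + 1·11^1
p-restricted factor λ_0 = (7, 3, 4)
p-restricted factor λ_1 = (2, 1, 1)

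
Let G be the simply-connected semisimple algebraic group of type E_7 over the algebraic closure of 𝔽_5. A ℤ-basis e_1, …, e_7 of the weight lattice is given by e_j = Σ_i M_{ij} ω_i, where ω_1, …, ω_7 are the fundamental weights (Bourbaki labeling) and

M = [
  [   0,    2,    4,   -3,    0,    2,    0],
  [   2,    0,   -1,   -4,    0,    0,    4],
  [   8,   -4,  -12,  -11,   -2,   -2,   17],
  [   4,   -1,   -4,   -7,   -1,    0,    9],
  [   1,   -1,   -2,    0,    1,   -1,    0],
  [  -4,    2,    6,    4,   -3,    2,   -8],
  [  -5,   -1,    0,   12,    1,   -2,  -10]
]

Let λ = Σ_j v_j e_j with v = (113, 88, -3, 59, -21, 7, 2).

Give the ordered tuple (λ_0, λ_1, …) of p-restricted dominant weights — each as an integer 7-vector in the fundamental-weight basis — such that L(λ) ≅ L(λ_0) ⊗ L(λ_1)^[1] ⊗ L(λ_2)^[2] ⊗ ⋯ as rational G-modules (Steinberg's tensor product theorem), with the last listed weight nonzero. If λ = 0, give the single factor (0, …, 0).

ω-coordinates c = M·v, v = (113, 88, -3, 59, -21, 7, 2):
  c_1 = (0)·(113) + (2)·(88) + (4)·(-3) + (-3)·(59) + (0)·(-21) + (2)·(7) + (0)·(2) = 1
  c_2 = (2)·(113) + (0)·(88) + (-1)·(-3) + (-4)·(59) + (0)·(-21) + (0)·(7) + (4)·(2) = 1
  c_3 = (8)·(113) + (-4)·(88) + (-12)·(-3) + (-11)·(59) + (-2)·(-21) + (-2)·(7) + (17)·(2) = 1
  c_4 = (4)·(113) + (-1)·(88) + (-4)·(-3) + (-7)·(59) + (-1)·(-21) + (0)·(7) + (9)·(2) = 2
  c_5 = (1)·(113) + (-1)·(88) + (-2)·(-3) + (0)·(59) + (1)·(-21) + (-1)·(7) + (0)·(2) = 3
  c_6 = (-4)·(113) + (2)·(88) + (6)·(-3) + (4)·(59) + (-3)·(-21) + (2)·(7) + (-8)·(2) = 3
  c_7 = (-5)·(113) + (-1)·(88) + (0)·(-3) + (12)·(59) + (1)·(-21) + (-2)·(7) + (-10)·(2) = 0
Writing each c_i in base p = 5:
  c_1 = 1 = 1·5^0
  c_2 = 1 = 1·5^0
  c_3 = 1 = 1·5^0
  c_4 = 2 = 2·5^0
  c_5 = 3 = 3·5^0
  c_6 = 3 = 3·5^0
  c_7 = 0
λ_0 = (1, 1, 1, 2, 3, 3, 0)

((1, 1, 1, 2, 3, 3, 0),)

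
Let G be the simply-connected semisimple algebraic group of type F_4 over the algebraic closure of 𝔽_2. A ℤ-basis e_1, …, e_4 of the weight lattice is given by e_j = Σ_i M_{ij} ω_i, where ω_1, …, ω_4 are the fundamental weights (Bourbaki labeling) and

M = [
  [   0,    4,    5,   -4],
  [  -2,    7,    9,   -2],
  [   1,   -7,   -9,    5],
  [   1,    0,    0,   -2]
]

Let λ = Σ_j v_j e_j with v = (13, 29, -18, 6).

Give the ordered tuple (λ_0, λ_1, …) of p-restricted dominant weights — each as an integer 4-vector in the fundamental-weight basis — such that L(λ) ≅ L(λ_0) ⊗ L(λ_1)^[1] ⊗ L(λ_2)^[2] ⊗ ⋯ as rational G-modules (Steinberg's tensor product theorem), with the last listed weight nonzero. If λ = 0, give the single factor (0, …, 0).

((0, 1, 0, 1), (1, 1, 1, 0))

In the fundamental-weight basis, λ has coordinates c = M·v (v = (13, 29, -18, 6)):
  c_1 = 0*13 + 4*29 + 5*-18 + -4*6 = 2
  c_2 = -2*13 + 7*29 + 9*-18 + -2*6 = 3
  c_3 = 1*13 + -7*29 + -9*-18 + 5*6 = 2
  c_4 = 1*13 + 0*29 + 0*-18 + -2*6 = 1
p = 2; digits c_i = Σ_j d_{ij}·2^j, 0 ≤ d_{ij} < 2:
  c_1 = 2 = 0·2^0 + 1·2^1
  c_2 = 3 = 1·2^0 + 1·2^1
  c_3 = 2 = 0·2^0 + 1·2^1
  c_4 = 1 = 1·2^0
Factor λ_0 = (0, 1, 0, 1)
Factor λ_1 = (1, 1, 1, 0)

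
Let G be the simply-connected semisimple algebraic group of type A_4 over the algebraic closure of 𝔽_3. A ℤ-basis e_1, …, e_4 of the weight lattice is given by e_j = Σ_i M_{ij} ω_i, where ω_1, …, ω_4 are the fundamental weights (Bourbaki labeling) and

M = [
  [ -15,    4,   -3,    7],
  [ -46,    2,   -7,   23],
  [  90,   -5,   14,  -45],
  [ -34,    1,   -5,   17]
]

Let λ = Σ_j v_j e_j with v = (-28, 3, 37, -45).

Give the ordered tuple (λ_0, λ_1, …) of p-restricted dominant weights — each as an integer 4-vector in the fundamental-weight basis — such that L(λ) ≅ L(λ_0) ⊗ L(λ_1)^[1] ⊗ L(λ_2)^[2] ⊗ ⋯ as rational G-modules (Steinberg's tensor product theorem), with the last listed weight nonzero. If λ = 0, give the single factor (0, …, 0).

In the fundamental-weight basis, λ has coordinates c = M·v (v = (-28, 3, 37, -45)):
  c_1 = (-15)·(-28) + 4·3 + (-3)·(37) + (7)·(-45) = 6
  c_2 = (-46)·(-28) + 2·3 + (-7)·(37) + (23)·(-45) = 0
  c_3 = (90)·(-28) + (-5)·(3) + 14·37 + (-45)·(-45) = 8
  c_4 = (-34)·(-28) + 1·3 + (-5)·(37) + (17)·(-45) = 5
Expand coordinatewise in base 3:
  c_1 = 6 = 0·3^0 + 2·3^1
  c_2 = 0
  c_3 = 8 = 2·3^0 + 2·3^1
  c_4 = 5 = 2·3^0 + 1·3^1
Factor λ_0 = (0, 0, 2, 2)
Factor λ_1 = (2, 0, 2, 1)

((0, 0, 2, 2), (2, 0, 2, 1))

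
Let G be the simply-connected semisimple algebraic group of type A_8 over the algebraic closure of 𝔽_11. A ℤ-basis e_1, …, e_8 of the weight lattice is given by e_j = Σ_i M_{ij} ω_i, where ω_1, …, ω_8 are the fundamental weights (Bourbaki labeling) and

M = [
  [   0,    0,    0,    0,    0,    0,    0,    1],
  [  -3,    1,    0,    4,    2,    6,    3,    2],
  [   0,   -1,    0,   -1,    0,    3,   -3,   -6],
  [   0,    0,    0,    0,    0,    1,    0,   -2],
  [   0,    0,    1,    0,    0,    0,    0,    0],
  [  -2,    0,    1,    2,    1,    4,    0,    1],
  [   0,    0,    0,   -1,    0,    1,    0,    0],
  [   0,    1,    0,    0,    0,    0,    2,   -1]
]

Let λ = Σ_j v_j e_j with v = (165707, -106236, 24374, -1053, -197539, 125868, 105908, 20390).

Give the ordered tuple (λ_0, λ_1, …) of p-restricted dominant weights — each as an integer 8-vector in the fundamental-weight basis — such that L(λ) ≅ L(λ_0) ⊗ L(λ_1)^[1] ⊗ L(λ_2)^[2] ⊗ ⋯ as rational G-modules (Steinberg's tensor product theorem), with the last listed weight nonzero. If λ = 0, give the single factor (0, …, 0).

((7, 9, 4, 3, 9, 6, 3, 6), (5, 9, 5, 2, 4, 10, 10, 0), (3, 4, 7, 10, 3, 9, 3, 0), (4, 6, 0, 8, 7, 1, 7, 9), (1, 7, 3, 5, 1, 1, 8, 5))

ω-coordinates c = M·v, v = (165707, -106236, 24374, -1053, -197539, 125868, 105908, 20390):
  c_1 = (0)·(165707) + (0)·(-106236) + (0)·(24374) + (0)·(-1053) + (0)·(-197539) + (0)·(125868) + (0)·(105908) + (1)·(20390) = 20390
  c_2 = (-3)·(165707) + (1)·(-106236) + (0)·(24374) + (4)·(-1053) + (2)·(-197539) + (6)·(125868) + (3)·(105908) + (2)·(20390) = 111065
  c_3 = (0)·(165707) + (-1)·(-106236) + (0)·(24374) + (-1)·(-1053) + (0)·(-197539) + (3)·(125868) + (-3)·(105908) + (-6)·(20390) = 44829
  c_4 = (0)·(165707) + (0)·(-106236) + (0)·(24374) + (0)·(-1053) + (0)·(-197539) + (1)·(125868) + (0)·(105908) + (-2)·(20390) = 85088
  c_5 = (0)·(165707) + (0)·(-106236) + (1)·(24374) + (0)·(-1053) + (0)·(-197539) + (0)·(125868) + (0)·(105908) + (0)·(20390) = 24374
  c_6 = (-2)·(165707) + (0)·(-106236) + (1)·(24374) + (2)·(-1053) + (1)·(-197539) + (4)·(125868) + (0)·(105908) + (1)·(20390) = 17177
  c_7 = (0)·(165707) + (0)·(-106236) + (0)·(24374) + (-1)·(-1053) + (0)·(-197539) + (1)·(125868) + (0)·(105908) + (0)·(20390) = 126921
  c_8 = (0)·(165707) + (1)·(-106236) + (0)·(24374) + (0)·(-1053) + (0)·(-197539) + (0)·(125868) + (2)·(105908) + (-1)·(20390) = 85190
Writing each c_i in base p = 11:
  c_1 = 20390 = 7·11^0 + 5·11^1 + 3·11^2 + 4·11^3 + 1·11^4
  c_2 = 111065 = 9·11^0 + 9·11^1 + 4·11^2 + 6·11^3 + 7·11^4
  c_3 = 44829 = 4·11^0 + 5·11^1 + 7·11^2 + 0·11^3 + 3·11^4
  c_4 = 85088 = 3·11^0 + 2·11^1 + 10·11^2 + 8·11^3 + 5·11^4
  c_5 = 24374 = 9·11^0 + 4·11^1 + 3·11^2 + 7·11^3 + 1·11^4
  c_6 = 17177 = 6·11^0 + 10·11^1 + 9·11^2 + 1·11^3 + 1·11^4
  c_7 = 126921 = 3·11^0 + 10·11^1 + 3·11^2 + 7·11^3 + 8·11^4
  c_8 = 85190 = 6·11^0 + 0·11^1 + 0·11^2 + 9·11^3 + 5·11^4
Factor λ_0 = (7, 9, 4, 3, 9, 6, 3, 6)
Factor λ_1 = (5, 9, 5, 2, 4, 10, 10, 0)
Factor λ_2 = (3, 4, 7, 10, 3, 9, 3, 0)
Factor λ_3 = (4, 6, 0, 8, 7, 1, 7, 9)
Factor λ_4 = (1, 7, 3, 5, 1, 1, 8, 5)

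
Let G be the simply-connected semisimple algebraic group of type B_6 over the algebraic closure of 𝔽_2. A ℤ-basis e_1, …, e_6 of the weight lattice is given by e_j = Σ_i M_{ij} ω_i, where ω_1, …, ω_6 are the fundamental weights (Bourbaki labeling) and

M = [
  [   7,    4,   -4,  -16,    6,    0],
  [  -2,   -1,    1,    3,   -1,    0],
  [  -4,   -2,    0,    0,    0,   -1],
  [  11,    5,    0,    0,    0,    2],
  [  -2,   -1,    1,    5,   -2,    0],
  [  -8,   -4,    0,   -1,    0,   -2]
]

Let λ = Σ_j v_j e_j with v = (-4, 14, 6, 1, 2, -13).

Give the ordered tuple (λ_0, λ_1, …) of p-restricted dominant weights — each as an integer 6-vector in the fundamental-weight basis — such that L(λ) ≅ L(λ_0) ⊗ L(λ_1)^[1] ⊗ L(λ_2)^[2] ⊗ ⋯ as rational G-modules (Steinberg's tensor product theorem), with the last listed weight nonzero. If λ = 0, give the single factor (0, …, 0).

ω-coordinates c = M·v, v = (-4, 14, 6, 1, 2, -13):
  c_1 = (7)·(-4) + (4)·(14) + (-4)·(6) + (-16)·(1) + (6)·(2) + (0)·(-13) = 0
  c_2 = (-2)·(-4) + (-1)·(14) + (1)·(6) + (3)·(1) + (-1)·(2) + (0)·(-13) = 1
  c_3 = (-4)·(-4) + (-2)·(14) + (0)·(6) + (0)·(1) + (0)·(2) + (-1)·(-13) = 1
  c_4 = (11)·(-4) + (5)·(14) + (0)·(6) + (0)·(1) + (0)·(2) + (2)·(-13) = 0
  c_5 = (-2)·(-4) + (-1)·(14) + (1)·(6) + (5)·(1) + (-2)·(2) + (0)·(-13) = 1
  c_6 = (-8)·(-4) + (-4)·(14) + (0)·(6) + (-1)·(1) + (0)·(2) + (-2)·(-13) = 1
Writing each c_i in base p = 2:
  c_1 = 0
  c_2 = 1 = 1·2^0
  c_3 = 1 = 1·2^0
  c_4 = 0
  c_5 = 1 = 1·2^0
  c_6 = 1 = 1·2^0
λ_0 = (0, 1, 1, 0, 1, 1)

((0, 1, 1, 0, 1, 1),)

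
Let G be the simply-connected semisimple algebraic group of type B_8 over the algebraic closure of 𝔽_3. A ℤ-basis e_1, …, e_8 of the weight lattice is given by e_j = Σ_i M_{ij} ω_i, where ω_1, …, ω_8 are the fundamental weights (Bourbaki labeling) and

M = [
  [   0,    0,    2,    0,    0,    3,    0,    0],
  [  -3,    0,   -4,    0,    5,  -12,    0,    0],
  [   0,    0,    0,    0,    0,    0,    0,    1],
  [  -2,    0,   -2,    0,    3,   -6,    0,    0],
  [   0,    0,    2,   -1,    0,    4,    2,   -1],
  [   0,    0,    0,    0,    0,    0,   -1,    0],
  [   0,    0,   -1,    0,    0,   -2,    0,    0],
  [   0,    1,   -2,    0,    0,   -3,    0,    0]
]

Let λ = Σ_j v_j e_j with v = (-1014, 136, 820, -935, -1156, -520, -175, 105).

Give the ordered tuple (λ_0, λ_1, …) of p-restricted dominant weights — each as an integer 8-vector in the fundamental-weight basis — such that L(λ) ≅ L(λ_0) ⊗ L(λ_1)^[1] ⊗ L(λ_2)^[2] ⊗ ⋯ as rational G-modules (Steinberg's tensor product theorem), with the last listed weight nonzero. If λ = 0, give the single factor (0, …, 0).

((2, 0, 0, 1, 1, 1, 1, 2), (2, 2, 2, 1, 1, 1, 1, 0), (2, 0, 2, 1, 1, 1, 0, 0), (2, 2, 0, 1, 1, 0, 2, 2), (0, 2, 1, 0, 0, 2, 2, 0))

Change of basis e → ω: c = M·v where v = (-1014, 136, 820, -935, -1156, -520, -175, 105):
  c_1 = (0)·(-1014) + 0·136 + 2·820 + (0)·(-935) + (0)·(-1156) + (3)·(-520) + (0)·(-175) + 0·105 = 80
  c_2 = (-3)·(-1014) + 0·136 + (-4)·(820) + (0)·(-935) + (5)·(-1156) + (-12)·(-520) + (0)·(-175) + 0·105 = 222
  c_3 = (0)·(-1014) + 0·136 + 0·820 + (0)·(-935) + (0)·(-1156) + (0)·(-520) + (0)·(-175) + 1·105 = 105
  c_4 = (-2)·(-1014) + 0·136 + (-2)·(820) + (0)·(-935) + (3)·(-1156) + (-6)·(-520) + (0)·(-175) + 0·105 = 40
  c_5 = (0)·(-1014) + 0·136 + 2·820 + (-1)·(-935) + (0)·(-1156) + (4)·(-520) + (2)·(-175) + (-1)·(105) = 40
  c_6 = (0)·(-1014) + 0·136 + 0·820 + (0)·(-935) + (0)·(-1156) + (0)·(-520) + (-1)·(-175) + 0·105 = 175
  c_7 = (0)·(-1014) + 0·136 + (-1)·(820) + (0)·(-935) + (0)·(-1156) + (-2)·(-520) + (0)·(-175) + 0·105 = 220
  c_8 = (0)·(-1014) + 1·136 + (-2)·(820) + (0)·(-935) + (0)·(-1156) + (-3)·(-520) + (0)·(-175) + 0·105 = 56
Writing each c_i in base p = 3:
  c_1 = 80 = 2·3^0 + 2·3^1 + 2·3^2 + 2·3^3
  c_2 = 222 = 0·3^0 + 2·3^1 + 0·3^2 + 2·3^3 + 2·3^4
  c_3 = 105 = 0·3^0 + 2·3^1 + 2·3^2 + 0·3^3 + 1·3^4
  c_4 = 40 = 1·3^0 + 1·3^1 + 1·3^2 + 1·3^3
  c_5 = 40 = 1·3^0 + 1·3^1 + 1·3^2 + 1·3^3
  c_6 = 175 = 1·3^0 + 1·3^1 + 1·3^2 + 0·3^3 + 2·3^4
  c_7 = 220 = 1·3^0 + 1·3^1 + 0·3^2 + 2·3^3 + 2·3^4
  c_8 = 56 = 2·3^0 + 0·3^1 + 0·3^2 + 2·3^3
λ_0 = (2, 0, 0, 1, 1, 1, 1, 2)
λ_1 = (2, 2, 2, 1, 1, 1, 1, 0)
λ_2 = (2, 0, 2, 1, 1, 1, 0, 0)
λ_3 = (2, 2, 0, 1, 1, 0, 2, 2)
λ_4 = (0, 2, 1, 0, 0, 2, 2, 0)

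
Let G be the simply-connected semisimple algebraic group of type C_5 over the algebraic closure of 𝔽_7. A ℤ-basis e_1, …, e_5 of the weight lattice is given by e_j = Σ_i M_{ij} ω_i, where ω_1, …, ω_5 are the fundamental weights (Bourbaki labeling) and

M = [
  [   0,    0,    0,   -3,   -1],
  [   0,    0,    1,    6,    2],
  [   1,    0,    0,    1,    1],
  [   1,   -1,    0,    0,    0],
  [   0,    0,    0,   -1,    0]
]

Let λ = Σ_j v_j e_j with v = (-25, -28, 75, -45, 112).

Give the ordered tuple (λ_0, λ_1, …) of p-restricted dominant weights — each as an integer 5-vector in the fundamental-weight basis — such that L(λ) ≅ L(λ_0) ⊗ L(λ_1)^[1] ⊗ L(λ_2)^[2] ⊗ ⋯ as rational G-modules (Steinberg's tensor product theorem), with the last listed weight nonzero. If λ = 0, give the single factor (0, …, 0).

((2, 1, 0, 3, 3), (3, 4, 6, 0, 6))

Change of basis e → ω: c = M·v where v = (-25, -28, 75, -45, 112):
  c_1 = (0)·(-25) + (0)·(-28) + 0·75 + (-3)·(-45) + (-1)·(112) = 23
  c_2 = (0)·(-25) + (0)·(-28) + 1·75 + (6)·(-45) + 2·112 = 29
  c_3 = (1)·(-25) + (0)·(-28) + 0·75 + (1)·(-45) + 1·112 = 42
  c_4 = (1)·(-25) + (-1)·(-28) + 0·75 + (0)·(-45) + 0·112 = 3
  c_5 = (0)·(-25) + (0)·(-28) + 0·75 + (-1)·(-45) + 0·112 = 45
Expand coordinatewise in base 7:
  c_1 = 23 = 2·7^0 + 3·7^1
  c_2 = 29 = 1·7^0 + 4·7^1
  c_3 = 42 = 0·7^0 + 6·7^1
  c_4 = 3 = 3·7^0
  c_5 = 45 = 3·7^0 + 6·7^1
Factor λ_0 = (2, 1, 0, 3, 3)
Factor λ_1 = (3, 4, 6, 0, 6)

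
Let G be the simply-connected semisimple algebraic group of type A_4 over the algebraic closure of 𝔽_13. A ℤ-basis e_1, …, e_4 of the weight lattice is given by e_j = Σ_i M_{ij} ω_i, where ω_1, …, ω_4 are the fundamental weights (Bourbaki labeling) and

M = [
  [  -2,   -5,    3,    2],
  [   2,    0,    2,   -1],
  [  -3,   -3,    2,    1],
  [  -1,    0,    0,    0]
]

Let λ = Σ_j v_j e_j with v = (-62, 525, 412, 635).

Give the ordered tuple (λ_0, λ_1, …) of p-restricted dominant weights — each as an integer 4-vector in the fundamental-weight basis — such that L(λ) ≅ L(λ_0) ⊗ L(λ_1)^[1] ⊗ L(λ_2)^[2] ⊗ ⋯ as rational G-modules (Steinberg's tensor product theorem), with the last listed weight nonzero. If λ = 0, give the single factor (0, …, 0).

Converting to the ω-basis (c_i = row i of M dotted with v = (-62, 525, 412, 635)):
  c_1 = (-2)·(-62) + (-5)·(525) + (3)·(412) + (2)·(635) = 5
  c_2 = (2)·(-62) + (0)·(525) + (2)·(412) + (-1)·(635) = 65
  c_3 = (-3)·(-62) + (-3)·(525) + (2)·(412) + (1)·(635) = 70
  c_4 = (-1)·(-62) + (0)·(525) + (0)·(412) + (0)·(635) = 62
Writing each c_i in base p = 13:
  c_1 = 5 = 5·13^0
  c_2 = 65 = 0·13^0 + 5·13^1
  c_3 = 70 = 5·13^0 + 5·13^1
  c_4 = 62 = 10·13^0 + 4·13^1
λ_0 = (5, 0, 5, 10)
λ_1 = (0, 5, 5, 4)

((5, 0, 5, 10), (0, 5, 5, 4))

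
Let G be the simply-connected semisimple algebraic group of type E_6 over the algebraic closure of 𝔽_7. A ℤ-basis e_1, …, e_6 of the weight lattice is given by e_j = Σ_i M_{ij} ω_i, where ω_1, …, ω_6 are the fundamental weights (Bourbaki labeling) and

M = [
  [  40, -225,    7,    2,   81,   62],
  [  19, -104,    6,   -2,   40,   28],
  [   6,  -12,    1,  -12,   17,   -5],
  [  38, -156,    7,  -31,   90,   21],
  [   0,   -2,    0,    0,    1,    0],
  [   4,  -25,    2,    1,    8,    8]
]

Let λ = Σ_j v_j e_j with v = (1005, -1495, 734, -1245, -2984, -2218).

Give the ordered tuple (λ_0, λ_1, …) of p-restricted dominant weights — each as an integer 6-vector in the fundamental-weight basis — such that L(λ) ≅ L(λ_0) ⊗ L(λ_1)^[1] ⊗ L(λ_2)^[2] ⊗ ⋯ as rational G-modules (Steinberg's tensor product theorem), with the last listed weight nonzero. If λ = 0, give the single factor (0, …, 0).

((3, 5, 6, 5, 6, 2),)

Change of basis e → ω: c = M·v where v = (1005, -1495, 734, -1245, -2984, -2218):
  c_1 = (40)·(1005) + (-225)·(-1495) + (7)·(734) + (2)·(-1245) + (81)·(-2984) + (62)·(-2218) = 3
  c_2 = (19)·(1005) + (-104)·(-1495) + (6)·(734) + (-2)·(-1245) + (40)·(-2984) + (28)·(-2218) = 5
  c_3 = (6)·(1005) + (-12)·(-1495) + (1)·(734) + (-12)·(-1245) + (17)·(-2984) + (-5)·(-2218) = 6
  c_4 = (38)·(1005) + (-156)·(-1495) + (7)·(734) + (-31)·(-1245) + (90)·(-2984) + (21)·(-2218) = 5
  c_5 = (0)·(1005) + (-2)·(-1495) + (0)·(734) + (0)·(-1245) + (1)·(-2984) + (0)·(-2218) = 6
  c_6 = (4)·(1005) + (-25)·(-1495) + (2)·(734) + (1)·(-1245) + (8)·(-2984) + (8)·(-2218) = 2
p = 7; digits c_i = Σ_j d_{ij}·7^j, 0 ≤ d_{ij} < 7:
  c_1 = 3 = 3·7^0
  c_2 = 5 = 5·7^0
  c_3 = 6 = 6·7^0
  c_4 = 5 = 5·7^0
  c_5 = 6 = 6·7^0
  c_6 = 2 = 2·7^0
Factor λ_0 = (3, 5, 6, 5, 6, 2)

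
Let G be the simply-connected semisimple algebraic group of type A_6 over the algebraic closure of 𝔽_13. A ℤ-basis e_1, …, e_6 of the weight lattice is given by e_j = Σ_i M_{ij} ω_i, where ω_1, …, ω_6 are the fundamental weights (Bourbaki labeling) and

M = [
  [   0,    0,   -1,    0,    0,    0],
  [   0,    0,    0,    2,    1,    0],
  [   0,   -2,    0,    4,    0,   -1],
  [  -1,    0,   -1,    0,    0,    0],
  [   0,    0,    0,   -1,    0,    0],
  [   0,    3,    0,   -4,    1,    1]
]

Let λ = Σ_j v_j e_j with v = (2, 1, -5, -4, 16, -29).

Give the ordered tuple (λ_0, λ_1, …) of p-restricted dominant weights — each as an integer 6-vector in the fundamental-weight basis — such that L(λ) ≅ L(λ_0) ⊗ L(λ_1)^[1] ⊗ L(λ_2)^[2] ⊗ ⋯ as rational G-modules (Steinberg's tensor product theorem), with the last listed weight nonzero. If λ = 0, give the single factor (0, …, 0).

In the fundamental-weight basis, λ has coordinates c = M·v (v = (2, 1, -5, -4, 16, -29)):
  c_1 = 0*2 + 0*1 + -1*-5 + 0*-4 + 0*16 + 0*-29 = 5
  c_2 = 0*2 + 0*1 + 0*-5 + 2*-4 + 1*16 + 0*-29 = 8
  c_3 = 0*2 + -2*1 + 0*-5 + 4*-4 + 0*16 + -1*-29 = 11
  c_4 = -1*2 + 0*1 + -1*-5 + 0*-4 + 0*16 + 0*-29 = 3
  c_5 = 0*2 + 0*1 + 0*-5 + -1*-4 + 0*16 + 0*-29 = 4
  c_6 = 0*2 + 3*1 + 0*-5 + -4*-4 + 1*16 + 1*-29 = 6
Writing each c_i in base p = 13:
  c_1 = 5 = 5·13^0
  c_2 = 8 = 8·13^0
  c_3 = 11 = 11·13^0
  c_4 = 3 = 3·13^0
  c_5 = 4 = 4·13^0
  c_6 = 6 = 6·13^0
λ_0 = (5, 8, 11, 3, 4, 6)

((5, 8, 11, 3, 4, 6),)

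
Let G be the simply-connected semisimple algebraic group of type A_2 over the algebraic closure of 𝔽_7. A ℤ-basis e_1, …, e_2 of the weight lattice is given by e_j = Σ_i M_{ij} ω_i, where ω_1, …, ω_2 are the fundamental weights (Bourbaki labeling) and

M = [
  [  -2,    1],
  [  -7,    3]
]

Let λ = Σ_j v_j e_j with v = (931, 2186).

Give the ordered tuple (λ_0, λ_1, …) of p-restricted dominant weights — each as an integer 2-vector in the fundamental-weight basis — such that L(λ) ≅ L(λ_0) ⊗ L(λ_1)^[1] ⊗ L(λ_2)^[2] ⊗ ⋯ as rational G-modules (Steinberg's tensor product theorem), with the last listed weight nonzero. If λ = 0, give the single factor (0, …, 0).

((2, 6), (4, 5), (6, 0))

ω-coordinates c = M·v, v = (931, 2186):
  c_1 = -2*931 + 1*2186 = 324
  c_2 = -7*931 + 3*2186 = 41
Writing each c_i in base p = 7:
  c_1 = 324 = 2·7^0 + 4·7^1 + 6·7^2
  c_2 = 41 = 6·7^0 + 5·7^1
λ_0 = (2, 6)
λ_1 = (4, 5)
λ_2 = (6, 0)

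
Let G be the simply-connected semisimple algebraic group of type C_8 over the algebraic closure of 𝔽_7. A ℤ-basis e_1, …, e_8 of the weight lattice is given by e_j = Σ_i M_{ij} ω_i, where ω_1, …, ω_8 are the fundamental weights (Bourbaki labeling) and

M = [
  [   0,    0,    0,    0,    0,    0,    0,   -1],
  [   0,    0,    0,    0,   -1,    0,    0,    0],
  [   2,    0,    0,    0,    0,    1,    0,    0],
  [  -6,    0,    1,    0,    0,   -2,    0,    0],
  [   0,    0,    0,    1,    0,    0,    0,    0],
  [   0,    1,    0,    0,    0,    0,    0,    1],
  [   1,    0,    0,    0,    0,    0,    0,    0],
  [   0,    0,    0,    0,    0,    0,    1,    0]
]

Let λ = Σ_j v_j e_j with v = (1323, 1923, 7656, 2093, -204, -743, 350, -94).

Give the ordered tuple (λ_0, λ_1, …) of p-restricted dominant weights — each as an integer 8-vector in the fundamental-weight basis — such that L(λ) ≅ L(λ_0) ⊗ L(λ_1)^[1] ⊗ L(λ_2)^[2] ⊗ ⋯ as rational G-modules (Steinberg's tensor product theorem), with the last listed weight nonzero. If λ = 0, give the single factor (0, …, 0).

((3, 1, 6, 0, 0, 2, 0, 0), (6, 1, 5, 4, 5, 2, 0, 1), (1, 4, 3, 3, 0, 2, 6, 0), (0, 0, 5, 3, 6, 5, 3, 1))

ω-coordinates c = M·v, v = (1323, 1923, 7656, 2093, -204, -743, 350, -94):
  c_1 = 0·1323 + 0·1923 + 0·7656 + 0·2093 + (0)·(-204) + (0)·(-743) + 0·350 + (-1)·(-94) = 94
  c_2 = 0·1323 + 0·1923 + 0·7656 + 0·2093 + (-1)·(-204) + (0)·(-743) + 0·350 + (0)·(-94) = 204
  c_3 = 2·1323 + 0·1923 + 0·7656 + 0·2093 + (0)·(-204) + (1)·(-743) + 0·350 + (0)·(-94) = 1903
  c_4 = (-6)·(1323) + 0·1923 + 1·7656 + 0·2093 + (0)·(-204) + (-2)·(-743) + 0·350 + (0)·(-94) = 1204
  c_5 = 0·1323 + 0·1923 + 0·7656 + 1·2093 + (0)·(-204) + (0)·(-743) + 0·350 + (0)·(-94) = 2093
  c_6 = 0·1323 + 1·1923 + 0·7656 + 0·2093 + (0)·(-204) + (0)·(-743) + 0·350 + (1)·(-94) = 1829
  c_7 = 1·1323 + 0·1923 + 0·7656 + 0·2093 + (0)·(-204) + (0)·(-743) + 0·350 + (0)·(-94) = 1323
  c_8 = 0·1323 + 0·1923 + 0·7656 + 0·2093 + (0)·(-204) + (0)·(-743) + 1·350 + (0)·(-94) = 350
Base-7 expansion of each c_i:
  c_1 = 94 = 3·7^0 + 6·7^1 + 1·7^2
  c_2 = 204 = 1·7^0 + 1·7^1 + 4·7^2
  c_3 = 1903 = 6·7^0 + 5·7^1 + 3·7^2 + 5·7^3
  c_4 = 1204 = 0·7^0 + 4·7^1 + 3·7^2 + 3·7^3
  c_5 = 2093 = 0·7^0 + 5·7^1 + 0·7^2 + 6·7^3
  c_6 = 1829 = 2·7^0 + 2·7^1 + 2·7^2 + 5·7^3
  c_7 = 1323 = 0·7^0 + 0·7^1 + 6·7^2 + 3·7^3
  c_8 = 350 = 0·7^0 + 1·7^1 + 0·7^2 + 1·7^3
Factor λ_0 = (3, 1, 6, 0, 0, 2, 0, 0)
Factor λ_1 = (6, 1, 5, 4, 5, 2, 0, 1)
Factor λ_2 = (1, 4, 3, 3, 0, 2, 6, 0)
Factor λ_3 = (0, 0, 5, 3, 6, 5, 3, 1)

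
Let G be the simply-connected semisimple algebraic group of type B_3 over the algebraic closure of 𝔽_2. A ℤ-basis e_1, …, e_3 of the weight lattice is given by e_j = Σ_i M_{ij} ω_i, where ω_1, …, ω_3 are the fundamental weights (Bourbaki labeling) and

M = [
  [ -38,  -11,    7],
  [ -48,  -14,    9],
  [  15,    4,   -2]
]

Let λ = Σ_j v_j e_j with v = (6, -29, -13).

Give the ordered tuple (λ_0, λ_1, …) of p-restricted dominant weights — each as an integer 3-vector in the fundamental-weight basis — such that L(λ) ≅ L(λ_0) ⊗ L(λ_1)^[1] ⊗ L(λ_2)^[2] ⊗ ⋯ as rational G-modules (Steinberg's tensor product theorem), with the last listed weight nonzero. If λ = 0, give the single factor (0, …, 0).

((0, 1, 0),)

ω-coordinates c = M·v, v = (6, -29, -13):
  c_1 = (-38)·(6) + (-11)·(-29) + (7)·(-13) = 0
  c_2 = (-48)·(6) + (-14)·(-29) + (9)·(-13) = 1
  c_3 = (15)·(6) + (4)·(-29) + (-2)·(-13) = 0
p = 2; digits c_i = Σ_j d_{ij}·2^j, 0 ≤ d_{ij} < 2:
  c_1 = 0
  c_2 = 1 = 1·2^0
  c_3 = 0
p-restricted factor λ_0 = (0, 1, 0)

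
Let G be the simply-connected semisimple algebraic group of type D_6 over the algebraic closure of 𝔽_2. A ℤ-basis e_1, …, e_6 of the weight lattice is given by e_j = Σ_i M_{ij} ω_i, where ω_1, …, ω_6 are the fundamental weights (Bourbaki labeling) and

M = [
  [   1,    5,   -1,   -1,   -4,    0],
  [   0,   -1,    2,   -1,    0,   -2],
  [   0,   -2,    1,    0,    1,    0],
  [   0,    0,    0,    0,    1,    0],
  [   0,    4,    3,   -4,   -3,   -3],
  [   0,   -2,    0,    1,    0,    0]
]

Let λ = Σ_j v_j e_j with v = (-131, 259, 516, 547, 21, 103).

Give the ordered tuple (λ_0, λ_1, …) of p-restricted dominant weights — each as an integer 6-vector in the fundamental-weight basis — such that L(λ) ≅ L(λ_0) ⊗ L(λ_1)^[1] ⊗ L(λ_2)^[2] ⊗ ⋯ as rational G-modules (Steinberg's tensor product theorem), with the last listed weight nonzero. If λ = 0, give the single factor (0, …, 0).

((1, 0, 1, 1, 0, 1), (0, 0, 1, 0, 0, 0), (0, 1, 0, 1, 0, 1), (0, 0, 0, 0, 1, 1), (1, 1, 1, 1, 1, 1))

Compute c_i = Σ_j M_{ij} v_j with v = (-131, 259, 516, 547, 21, 103):
  c_1 = (1)·(-131) + (5)·(259) + (-1)·(516) + (-1)·(547) + (-4)·(21) + (0)·(103) = 17
  c_2 = (0)·(-131) + (-1)·(259) + (2)·(516) + (-1)·(547) + (0)·(21) + (-2)·(103) = 20
  c_3 = (0)·(-131) + (-2)·(259) + (1)·(516) + (0)·(547) + (1)·(21) + (0)·(103) = 19
  c_4 = (0)·(-131) + (0)·(259) + (0)·(516) + (0)·(547) + (1)·(21) + (0)·(103) = 21
  c_5 = (0)·(-131) + (4)·(259) + (3)·(516) + (-4)·(547) + (-3)·(21) + (-3)·(103) = 24
  c_6 = (0)·(-131) + (-2)·(259) + (0)·(516) + (1)·(547) + (0)·(21) + (0)·(103) = 29
p = 2; digits c_i = Σ_j d_{ij}·2^j, 0 ≤ d_{ij} < 2:
  c_1 = 17 = 1·2^0 + 0·2^1 + 0·2^2 + 0·2^3 + 1·2^4
  c_2 = 20 = 0·2^0 + 0·2^1 + 1·2^2 + 0·2^3 + 1·2^4
  c_3 = 19 = 1·2^0 + 1·2^1 + 0·2^2 + 0·2^3 + 1·2^4
  c_4 = 21 = 1·2^0 + 0·2^1 + 1·2^2 + 0·2^3 + 1·2^4
  c_5 = 24 = 0·2^0 + 0·2^1 + 0·2^2 + 1·2^3 + 1·2^4
  c_6 = 29 = 1·2^0 + 0·2^1 + 1·2^2 + 1·2^3 + 1·2^4
p-restricted factor λ_0 = (1, 0, 1, 1, 0, 1)
p-restricted factor λ_1 = (0, 0, 1, 0, 0, 0)
p-restricted factor λ_2 = (0, 1, 0, 1, 0, 1)
p-restricted factor λ_3 = (0, 0, 0, 0, 1, 1)
p-restricted factor λ_4 = (1, 1, 1, 1, 1, 1)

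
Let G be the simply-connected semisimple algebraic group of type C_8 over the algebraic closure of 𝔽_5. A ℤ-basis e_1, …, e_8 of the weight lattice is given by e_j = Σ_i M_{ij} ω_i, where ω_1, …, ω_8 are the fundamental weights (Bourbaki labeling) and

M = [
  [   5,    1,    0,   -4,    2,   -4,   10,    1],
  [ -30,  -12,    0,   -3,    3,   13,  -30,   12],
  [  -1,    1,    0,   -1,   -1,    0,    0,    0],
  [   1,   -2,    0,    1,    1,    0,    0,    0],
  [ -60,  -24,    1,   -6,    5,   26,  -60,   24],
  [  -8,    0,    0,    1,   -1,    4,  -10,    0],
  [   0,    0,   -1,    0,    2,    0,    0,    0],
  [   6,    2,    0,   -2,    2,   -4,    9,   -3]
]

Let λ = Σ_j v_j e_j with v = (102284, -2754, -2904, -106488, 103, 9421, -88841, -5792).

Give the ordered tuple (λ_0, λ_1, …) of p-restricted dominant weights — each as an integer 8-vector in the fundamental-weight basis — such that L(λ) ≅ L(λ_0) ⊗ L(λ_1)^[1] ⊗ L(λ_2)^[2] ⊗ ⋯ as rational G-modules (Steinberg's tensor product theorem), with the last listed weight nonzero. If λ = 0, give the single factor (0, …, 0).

Change of basis e → ω: c = M·v where v = (102284, -2754, -2904, -106488, 103, 9421, -88841, -5792):
  c_1 = (5)·(102284) + (1)·(-2754) + (0)·(-2904) + (-4)·(-106488) + (2)·(103) + (-4)·(9421) + (10)·(-88841) + (1)·(-5792) = 2938
  c_2 = (-30)·(102284) + (-12)·(-2754) + (0)·(-2904) + (-3)·(-106488) + (3)·(103) + (13)·(9421) + (-30)·(-88841) + (12)·(-5792) = 2500
  c_3 = (-1)·(102284) + (1)·(-2754) + (0)·(-2904) + (-1)·(-106488) + (-1)·(103) + (0)·(9421) + (0)·(-88841) + (0)·(-5792) = 1347
  c_4 = (1)·(102284) + (-2)·(-2754) + (0)·(-2904) + (1)·(-106488) + (1)·(103) + (0)·(9421) + (0)·(-88841) + (0)·(-5792) = 1407
  c_5 = (-60)·(102284) + (-24)·(-2754) + (1)·(-2904) + (-6)·(-106488) + (5)·(103) + (26)·(9421) + (-60)·(-88841) + (24)·(-5792) = 1993
  c_6 = (-8)·(102284) + (0)·(-2754) + (0)·(-2904) + (1)·(-106488) + (-1)·(103) + (4)·(9421) + (-10)·(-88841) + (0)·(-5792) = 1231
  c_7 = (0)·(102284) + (0)·(-2754) + (-1)·(-2904) + (0)·(-106488) + (2)·(103) + (0)·(9421) + (0)·(-88841) + (0)·(-5792) = 3110
  c_8 = (6)·(102284) + (2)·(-2754) + (0)·(-2904) + (-2)·(-106488) + (2)·(103) + (-4)·(9421) + (9)·(-88841) + (-3)·(-5792) = 1501
p = 5; digits c_i = Σ_j d_{ij}·5^j, 0 ≤ d_{ij} < 5:
  c_1 = 2938 = 3·5^0 + 2·5^1 + 2·5^2 + 3·5^3 + 4·5^4
  c_2 = 2500 = 0·5^0 + 0·5^1 + 0·5^2 + 0·5^3 + 4·5^4
  c_3 = 1347 = 2·5^0 + 4·5^1 + 3·5^2 + 0·5^3 + 2·5^4
  c_4 = 1407 = 2·5^0 + 1·5^1 + 1·5^2 + 1·5^3 + 2·5^4
  c_5 = 1993 = 3·5^0 + 3·5^1 + 4·5^2 + 0·5^3 + 3·5^4
  c_6 = 1231 = 1·5^0 + 1·5^1 + 4·5^2 + 4·5^3 + 1·5^4
  c_7 = 3110 = 0·5^0 + 2·5^1 + 4·5^2 + 4·5^3 + 4·5^4
  c_8 = 1501 = 1·5^0 + 0·5^1 + 0·5^2 + 2·5^3 + 2·5^4
λ_0 = (3, 0, 2, 2, 3, 1, 0, 1)
λ_1 = (2, 0, 4, 1, 3, 1, 2, 0)
λ_2 = (2, 0, 3, 1, 4, 4, 4, 0)
λ_3 = (3, 0, 0, 1, 0, 4, 4, 2)
λ_4 = (4, 4, 2, 2, 3, 1, 4, 2)

((3, 0, 2, 2, 3, 1, 0, 1), (2, 0, 4, 1, 3, 1, 2, 0), (2, 0, 3, 1, 4, 4, 4, 0), (3, 0, 0, 1, 0, 4, 4, 2), (4, 4, 2, 2, 3, 1, 4, 2))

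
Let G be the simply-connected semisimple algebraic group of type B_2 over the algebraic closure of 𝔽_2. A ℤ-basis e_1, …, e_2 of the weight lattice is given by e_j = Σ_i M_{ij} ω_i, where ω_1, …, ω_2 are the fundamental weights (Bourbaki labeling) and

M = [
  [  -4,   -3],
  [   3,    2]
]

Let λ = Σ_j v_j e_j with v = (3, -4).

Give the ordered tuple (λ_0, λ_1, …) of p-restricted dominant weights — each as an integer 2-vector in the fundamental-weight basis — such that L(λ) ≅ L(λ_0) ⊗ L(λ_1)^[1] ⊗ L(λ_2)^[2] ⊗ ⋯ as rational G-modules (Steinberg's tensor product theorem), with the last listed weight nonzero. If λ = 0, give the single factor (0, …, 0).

In the fundamental-weight basis, λ has coordinates c = M·v (v = (3, -4)):
  c_1 = (-4)·(3) + (-3)·(-4) = 0
  c_2 = (3)·(3) + (2)·(-4) = 1
Expand coordinatewise in base 2:
  c_1 = 0
  c_2 = 1 = 1·2^0
λ_0 = (0, 1)

((0, 1),)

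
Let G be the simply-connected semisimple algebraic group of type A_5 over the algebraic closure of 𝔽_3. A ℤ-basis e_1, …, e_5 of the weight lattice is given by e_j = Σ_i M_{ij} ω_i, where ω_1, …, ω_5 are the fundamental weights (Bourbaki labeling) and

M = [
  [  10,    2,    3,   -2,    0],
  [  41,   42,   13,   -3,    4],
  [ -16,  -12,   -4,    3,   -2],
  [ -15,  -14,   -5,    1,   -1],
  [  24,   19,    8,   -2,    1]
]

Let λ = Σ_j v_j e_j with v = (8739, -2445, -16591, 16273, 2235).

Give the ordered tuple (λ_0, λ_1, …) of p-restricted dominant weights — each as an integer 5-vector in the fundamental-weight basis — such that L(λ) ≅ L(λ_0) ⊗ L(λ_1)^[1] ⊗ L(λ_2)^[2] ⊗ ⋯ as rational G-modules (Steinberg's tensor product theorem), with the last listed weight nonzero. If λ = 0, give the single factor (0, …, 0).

((1, 2, 1, 0, 2), (0, 0, 1, 1, 2), (2, 2, 1, 0, 2), (0, 1, 2, 2, 2), (2, 0, 2, 1, 2))

Compute c_i = Σ_j M_{ij} v_j with v = (8739, -2445, -16591, 16273, 2235):
  c_1 = 10·8739 + (2)·(-2445) + (3)·(-16591) + (-2)·(16273) + 0·2235 = 181
  c_2 = 41·8739 + (42)·(-2445) + (13)·(-16591) + (-3)·(16273) + 4·2235 = 47
  c_3 = (-16)·(8739) + (-12)·(-2445) + (-4)·(-16591) + 3·16273 + (-2)·(2235) = 229
  c_4 = (-15)·(8739) + (-14)·(-2445) + (-5)·(-16591) + 1·16273 + (-1)·(2235) = 138
  c_5 = 24·8739 + (19)·(-2445) + (8)·(-16591) + (-2)·(16273) + 1·2235 = 242
Expand coordinatewise in base 3:
  c_1 = 181 = 1·3^0 + 0·3^1 + 2·3^2 + 0·3^3 + 2·3^4
  c_2 = 47 = 2·3^0 + 0·3^1 + 2·3^2 + 1·3^3
  c_3 = 229 = 1·3^0 + 1·3^1 + 1·3^2 + 2·3^3 + 2·3^4
  c_4 = 138 = 0·3^0 + 1·3^1 + 0·3^2 + 2·3^3 + 1·3^4
  c_5 = 242 = 2·3^0 + 2·3^1 + 2·3^2 + 2·3^3 + 2·3^4
Factor λ_0 = (1, 2, 1, 0, 2)
Factor λ_1 = (0, 0, 1, 1, 2)
Factor λ_2 = (2, 2, 1, 0, 2)
Factor λ_3 = (0, 1, 2, 2, 2)
Factor λ_4 = (2, 0, 2, 1, 2)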